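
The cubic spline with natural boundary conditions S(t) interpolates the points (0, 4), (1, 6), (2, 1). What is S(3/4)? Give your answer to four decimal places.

6.0742

Let M_i = S''(x_i). Step sizes h_i = 1, 1; slopes of the chords Δ_i = (y_(i+1) - y_i)/h_i = 2, -5.
  1·M_0 + 4·M_1 + 1·M_2 = 6(Δ_1 - Δ_0) = -42
Natural end conditions: M_0 = M_2 = 0.
Forward elimination and back-substitution give M_0 = 0, M_1 = -21/2, M_2 = 0.
On [0, 1], S(t) = 4 + 15/4·t + 0·t² - 7/4·t³.
With t = 3/4: S(3/4) = 1555/256.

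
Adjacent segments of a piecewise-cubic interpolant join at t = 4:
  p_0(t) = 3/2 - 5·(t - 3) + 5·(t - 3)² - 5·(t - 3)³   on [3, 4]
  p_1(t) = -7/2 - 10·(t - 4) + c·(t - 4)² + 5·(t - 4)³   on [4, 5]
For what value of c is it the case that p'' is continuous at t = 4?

p_0''(t) = 10 - 30·(t - 3), so p_0''(4) = -20. On the right, p_1''(4) = 2c, so c = -10.

-10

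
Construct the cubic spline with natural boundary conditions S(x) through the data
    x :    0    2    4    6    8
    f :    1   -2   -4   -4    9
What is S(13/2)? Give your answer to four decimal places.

-1.8516

Let σ_i = S''(x_i). Step sizes h_i = 2, 2, 2, 2; slopes of the chords Δ_i = (y_(i+1) - y_i)/h_i = -3/2, -1, 0, 13/2.
  2·σ_0 + 8·σ_1 + 2·σ_2 = 6(Δ_1 - Δ_0) = 3
  2·σ_1 + 8·σ_2 + 2·σ_3 = 6(Δ_2 - Δ_1) = 6
  2·σ_2 + 8·σ_3 + 2·σ_4 = 6(Δ_3 - Δ_2) = 39
Natural end conditions: σ_0 = σ_4 = 0.
Solving: σ_0 = 0, σ_1 = 15/28, σ_2 = -9/14, σ_3 = 141/28, σ_4 = 0.
On [6, 8], S(x) = -4 + 22/7·(x - 6) + 141/56·(x - 6)² - 47/112·(x - 6)³.
With (x - 6) = 1/2: S(13/2) = -237/128.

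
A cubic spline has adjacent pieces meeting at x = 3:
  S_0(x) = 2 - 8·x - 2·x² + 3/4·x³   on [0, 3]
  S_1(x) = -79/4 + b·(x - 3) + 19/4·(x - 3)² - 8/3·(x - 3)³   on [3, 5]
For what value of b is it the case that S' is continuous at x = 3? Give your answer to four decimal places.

0.2500

S_0'(x) = -8 - 4·x + 9/4·x², so S_0'(3) = 1/4. On the right, S_1'(3) = b, so b = 1/4.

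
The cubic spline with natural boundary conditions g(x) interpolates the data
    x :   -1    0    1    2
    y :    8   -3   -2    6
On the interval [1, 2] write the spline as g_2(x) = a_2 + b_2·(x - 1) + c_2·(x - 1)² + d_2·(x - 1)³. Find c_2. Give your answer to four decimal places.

3.2000

With σ_i denoting the second derivative at x_i, h_i = 1, 1, 1, and Δ_i = (y_(i+1) − y_i)/h_i = -11, 1, 8:
  1·σ_0 + 4·σ_1 + 1·σ_2 = 6(Δ_1 - Δ_0) = 72
  1·σ_1 + 4·σ_2 + 1·σ_3 = 6(Δ_2 - Δ_1) = 42
Natural end conditions: σ_0 = σ_3 = 0.
Solving the tridiagonal system: σ_0 = 0, σ_1 = 82/5, σ_2 = 32/5, σ_3 = 0.
On [1, 2], with g_2(x) = a_2 + b_2·(x - 1) + c_2·(x - 1)² + d_2·(x - 1)³: c_2 = σ_2/2 = 16/5, d_2 = (σ_3 - σ_2)/(6h_2) = -16/15, b_2 = Δ_2 - h_2(2σ_2 + σ_3)/6 = 88/15.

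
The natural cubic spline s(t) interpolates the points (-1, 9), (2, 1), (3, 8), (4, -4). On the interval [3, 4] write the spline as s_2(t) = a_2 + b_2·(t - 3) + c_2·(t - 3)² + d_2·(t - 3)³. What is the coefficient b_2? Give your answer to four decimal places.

Let M_i = s''(x_i). Step sizes h_i = 3, 1, 1; slopes of the chords Δ_i = (y_(i+1) - y_i)/h_i = -8/3, 7, -12.
  3·M_0 + 8·M_1 + 1·M_2 = 6(Δ_1 - Δ_0) = 58
  1·M_1 + 4·M_2 + 1·M_3 = 6(Δ_2 - Δ_1) = -114
Natural end conditions: M_0 = M_3 = 0.
Forward elimination and back-substitution give M_0 = 0, M_1 = 346/31, M_2 = -970/31, M_3 = 0.
On [3, 4], with s_2(t) = a_2 + b_2·(t - 3) + c_2·(t - 3)² + d_2·(t - 3)³: c_2 = M_2/2 = -485/31, d_2 = (M_3 - M_2)/(6h_2) = 485/93, b_2 = Δ_2 - h_2(2M_2 + M_3)/6 = -146/93.

-1.5699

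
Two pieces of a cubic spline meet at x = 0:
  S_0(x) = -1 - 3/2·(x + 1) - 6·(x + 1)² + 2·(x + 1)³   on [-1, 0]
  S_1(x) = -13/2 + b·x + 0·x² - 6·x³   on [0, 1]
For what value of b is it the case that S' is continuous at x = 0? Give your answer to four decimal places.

S_0'(x) = -3/2 - 12·(x + 1) + 6·(x + 1)², so S_0'(0) = -15/2. On the right, S_1'(0) = b, so b = -15/2.

-7.5000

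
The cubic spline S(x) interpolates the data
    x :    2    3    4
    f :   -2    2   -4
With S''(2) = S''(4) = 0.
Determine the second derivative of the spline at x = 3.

Put M_i = S'' at the i-th knot. Here h = (1, 1) and Δ = (4, -6), so the interior equations h_(i-1)·M_(i-1) + 2(h_(i-1)+h_i)·M_i + h_i·M_(i+1) = 6(Δ_i − Δ_(i-1)) read
  1·M_0 + 4·M_1 + 1·M_2 = 6(Δ_1 - Δ_0) = -60
Natural end conditions: M_0 = M_2 = 0.
Forward elimination and back-substitution give M_0 = 0, M_1 = -15, M_2 = 0.

-15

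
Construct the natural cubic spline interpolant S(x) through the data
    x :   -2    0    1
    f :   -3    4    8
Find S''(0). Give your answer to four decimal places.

Let M_i = S''(x_i). Step sizes h_i = 2, 1; slopes of the chords Δ_i = (y_(i+1) - y_i)/h_i = 7/2, 4.
  2·M_0 + 6·M_1 + 1·M_2 = 6(Δ_1 - Δ_0) = 3
Natural end conditions: M_0 = M_2 = 0.
Solving the tridiagonal system: M_0 = 0, M_1 = 1/2, M_2 = 0.

0.5000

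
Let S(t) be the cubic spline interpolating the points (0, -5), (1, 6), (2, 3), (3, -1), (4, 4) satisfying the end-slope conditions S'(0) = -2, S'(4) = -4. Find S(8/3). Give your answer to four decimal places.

-1.1508

Write m_i for S''(x_i). With h_i = 1, 1, 1, 1 and divided differences Δ_i = 11, -3, -4, 5, the continuity of S' gives the tridiagonal system
  1·m_0 + 4·m_1 + 1·m_2 = 6(Δ_1 - Δ_0) = -84
  1·m_1 + 4·m_2 + 1·m_3 = 6(Δ_2 - Δ_1) = -6
  1·m_2 + 4·m_3 + 1·m_4 = 6(Δ_3 - Δ_2) = 54
Clamped end conditions give two more equations: 2h_0·m_0 + h_0·m_1 = 6(Δ_0 - S'(0)) = 78 and h_3·m_3 + 2h_3·m_4 = 6(S'(4) - Δ_3) = -54.
Solving: m_0 = 1591/28, m_1 = -499/14, m_2 = 7/4, m_3 = 317/14, m_4 = -1073/28.
On [2, 3], S(t) = 3 - 117/14·(t - 2) + 7/8·(t - 2)² + 195/56·(t - 2)³.
With (t - 2) = 2/3: S(8/3) = -145/126.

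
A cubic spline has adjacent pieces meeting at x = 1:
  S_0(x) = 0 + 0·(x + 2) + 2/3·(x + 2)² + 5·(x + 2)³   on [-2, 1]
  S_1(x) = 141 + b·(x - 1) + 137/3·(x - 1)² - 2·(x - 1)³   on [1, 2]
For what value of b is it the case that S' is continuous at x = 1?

S_0'(x) = 0 + 4/3·(x + 2) + 15·(x + 2)², so S_0'(1) = 139. On the right, S_1'(1) = b, so b = 139.

139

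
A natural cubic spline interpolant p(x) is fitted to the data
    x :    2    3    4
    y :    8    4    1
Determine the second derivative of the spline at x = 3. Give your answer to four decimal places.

1.5000

Put σ_i = p'' at the i-th knot. Here h = (1, 1) and Δ = (-4, -3), so the interior equations h_(i-1)·σ_(i-1) + 2(h_(i-1)+h_i)·σ_i + h_i·σ_(i+1) = 6(Δ_i − Δ_(i-1)) read
  1·σ_0 + 4·σ_1 + 1·σ_2 = 6(Δ_1 - Δ_0) = 6
Natural end conditions: σ_0 = σ_2 = 0.
Forward elimination and back-substitution give σ_0 = 0, σ_1 = 3/2, σ_2 = 0.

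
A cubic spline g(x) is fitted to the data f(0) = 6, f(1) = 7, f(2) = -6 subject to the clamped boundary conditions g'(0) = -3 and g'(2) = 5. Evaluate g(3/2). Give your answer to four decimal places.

-1.3125

Put m_i = g'' at the i-th knot. Here h = (1, 1) and Δ = (1, -13), so the interior equations h_(i-1)·m_(i-1) + 2(h_(i-1)+h_i)·m_i + h_i·m_(i+1) = 6(Δ_i − Δ_(i-1)) read
  1·m_0 + 4·m_1 + 1·m_2 = 6(Δ_1 - Δ_0) = -84
Clamped end conditions give two more equations: 2h_0·m_0 + h_0·m_1 = 6(Δ_0 - g'(0)) = 24 and h_1·m_1 + 2h_1·m_2 = 6(g'(2) - Δ_1) = 108.
Solving: m_0 = 37, m_1 = -50, m_2 = 79.
On [1, 2], g(x) = 7 - 19/2·(x - 1) - 25·(x - 1)² + 43/2·(x - 1)³.
With (x - 1) = 1/2: g(3/2) = -21/16.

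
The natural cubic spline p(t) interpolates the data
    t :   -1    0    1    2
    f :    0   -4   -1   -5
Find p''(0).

14

Let M_i = p''(x_i). Step sizes h_i = 1, 1, 1; slopes of the chords Δ_i = (y_(i+1) - y_i)/h_i = -4, 3, -4.
  1·M_0 + 4·M_1 + 1·M_2 = 6(Δ_1 - Δ_0) = 42
  1·M_1 + 4·M_2 + 1·M_3 = 6(Δ_2 - Δ_1) = -42
Natural end conditions: M_0 = M_3 = 0.
Forward elimination and back-substitution give M_0 = 0, M_1 = 14, M_2 = -14, M_3 = 0.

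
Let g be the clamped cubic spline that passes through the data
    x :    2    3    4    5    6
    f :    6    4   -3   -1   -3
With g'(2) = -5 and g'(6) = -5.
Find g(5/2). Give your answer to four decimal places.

4.9665

With m_i denoting the second derivative at x_i, h_i = 1, 1, 1, 1, and Δ_i = (y_(i+1) − y_i)/h_i = -2, -7, 2, -2:
  1·m_0 + 4·m_1 + 1·m_2 = 6(Δ_1 - Δ_0) = -30
  1·m_1 + 4·m_2 + 1·m_3 = 6(Δ_2 - Δ_1) = 54
  1·m_2 + 4·m_3 + 1·m_4 = 6(Δ_3 - Δ_2) = -24
Clamped end conditions give two more equations: 2h_0·m_0 + h_0·m_1 = 6(Δ_0 - g'(2)) = 18 and h_3·m_3 + 2h_3·m_4 = 6(g'(6) - Δ_3) = -18.
Forward elimination and back-substitution give m_0 = 489/28, m_1 = -237/14, m_2 = 81/4, m_3 = -141/14, m_4 = -111/28.
On [2, 3], g(x) = 6 - 5·(x - 2) + 489/56·(x - 2)² - 321/56·(x - 2)³.
With (x - 2) = 1/2: g(5/2) = 2225/448.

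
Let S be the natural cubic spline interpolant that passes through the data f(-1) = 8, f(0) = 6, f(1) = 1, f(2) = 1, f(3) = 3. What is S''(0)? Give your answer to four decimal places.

-6.7500

Put M_i = S'' at the i-th knot. Here h = (1, 1, 1, 1) and Δ = (-2, -5, 0, 2), so the interior equations h_(i-1)·M_(i-1) + 2(h_(i-1)+h_i)·M_i + h_i·M_(i+1) = 6(Δ_i − Δ_(i-1)) read
  1·M_0 + 4·M_1 + 1·M_2 = 6(Δ_1 - Δ_0) = -18
  1·M_1 + 4·M_2 + 1·M_3 = 6(Δ_2 - Δ_1) = 30
  1·M_2 + 4·M_3 + 1·M_4 = 6(Δ_3 - Δ_2) = 12
Natural end conditions: M_0 = M_4 = 0.
Solving the tridiagonal system: M_0 = 0, M_1 = -27/4, M_2 = 9, M_3 = 3/4, M_4 = 0.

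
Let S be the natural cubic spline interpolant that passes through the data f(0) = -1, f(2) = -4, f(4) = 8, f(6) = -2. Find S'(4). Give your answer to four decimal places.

1.8667

With σ_i denoting the second derivative at x_i, h_i = 2, 2, 2, and Δ_i = (y_(i+1) − y_i)/h_i = -3/2, 6, -5:
  2·σ_0 + 8·σ_1 + 2·σ_2 = 6(Δ_1 - Δ_0) = 45
  2·σ_1 + 8·σ_2 + 2·σ_3 = 6(Δ_2 - Δ_1) = -66
Natural end conditions: σ_0 = σ_3 = 0.
Solving: σ_0 = 0, σ_1 = 41/5, σ_2 = -103/10, σ_3 = 0.
On [4, 6], S'(t) = b_2 + 2c_2·(t - 4) + 3d_2·(t - 4)² with b_2 = Δ_2 - h_2(2σ_2 + σ_3)/6 = 28/15, c_2 = σ_2/2 = -103/20, d_2 = (σ_3 - σ_2)/(6h_2) = 103/120. So S'(4) = 28/15.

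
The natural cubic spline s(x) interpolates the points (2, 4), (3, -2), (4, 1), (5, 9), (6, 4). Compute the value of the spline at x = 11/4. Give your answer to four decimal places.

Write M_i for s''(x_i). With h_i = 1, 1, 1, 1 and divided differences Δ_i = -6, 3, 8, -5, the continuity of s' gives the tridiagonal system
  1·M_0 + 4·M_1 + 1·M_2 = 6(Δ_1 - Δ_0) = 54
  1·M_1 + 4·M_2 + 1·M_3 = 6(Δ_2 - Δ_1) = 30
  1·M_2 + 4·M_3 + 1·M_4 = 6(Δ_3 - Δ_2) = -78
Natural end conditions: M_0 = M_4 = 0.
Solving: M_0 = 0, M_1 = 153/14, M_2 = 72/7, M_3 = -309/14, M_4 = 0.
On [2, 3], s(x) = 4 - 219/28·(x - 2) + 0·(x - 2)² + 51/28·(x - 2)³.
With (x - 2) = 3/4: s(11/4) = -281/256.

-1.0977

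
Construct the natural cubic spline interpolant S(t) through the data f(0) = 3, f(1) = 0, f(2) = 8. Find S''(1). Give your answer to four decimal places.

Write M_i for S''(x_i). With h_i = 1, 1 and divided differences Δ_i = -3, 8, the continuity of S' gives the tridiagonal system
  1·M_0 + 4·M_1 + 1·M_2 = 6(Δ_1 - Δ_0) = 66
Natural end conditions: M_0 = M_2 = 0.
Solving: M_0 = 0, M_1 = 33/2, M_2 = 0.

16.5000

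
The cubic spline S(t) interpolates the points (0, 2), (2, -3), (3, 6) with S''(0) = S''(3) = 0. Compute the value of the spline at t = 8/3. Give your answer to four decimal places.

2.4321

Write σ_i for S''(x_i). With h_i = 2, 1 and divided differences Δ_i = -5/2, 9, the continuity of S' gives the tridiagonal system
  2·σ_0 + 6·σ_1 + 1·σ_2 = 6(Δ_1 - Δ_0) = 69
Natural end conditions: σ_0 = σ_2 = 0.
Solving: σ_0 = 0, σ_1 = 23/2, σ_2 = 0.
On [2, 3], S(t) = -3 + 31/6·(t - 2) + 23/4·(t - 2)² - 23/12·(t - 2)³.
With (t - 2) = 2/3: S(8/3) = 197/81.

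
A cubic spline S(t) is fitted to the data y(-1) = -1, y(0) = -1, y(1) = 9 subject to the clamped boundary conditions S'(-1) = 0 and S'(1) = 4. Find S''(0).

26

Write M_i for S''(x_i). With h_i = 1, 1 and divided differences Δ_i = 0, 10, the continuity of S' gives the tridiagonal system
  1·M_0 + 4·M_1 + 1·M_2 = 6(Δ_1 - Δ_0) = 60
Clamped end conditions give two more equations: 2h_0·M_0 + h_0·M_1 = 6(Δ_0 - S'(-1)) = 0 and h_1·M_1 + 2h_1·M_2 = 6(S'(1) - Δ_1) = -36.
Forward elimination and back-substitution give M_0 = -13, M_1 = 26, M_2 = -31.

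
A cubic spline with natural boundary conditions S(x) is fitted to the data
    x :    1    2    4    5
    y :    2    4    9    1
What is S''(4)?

Write σ_i for S''(x_i). With h_i = 1, 2, 1 and divided differences Δ_i = 2, 5/2, -8, the continuity of S' gives the tridiagonal system
  1·σ_0 + 6·σ_1 + 2·σ_2 = 6(Δ_1 - Δ_0) = 3
  2·σ_1 + 6·σ_2 + 1·σ_3 = 6(Δ_2 - Δ_1) = -63
Natural end conditions: σ_0 = σ_3 = 0.
Solving: σ_0 = 0, σ_1 = 9/2, σ_2 = -12, σ_3 = 0.

-12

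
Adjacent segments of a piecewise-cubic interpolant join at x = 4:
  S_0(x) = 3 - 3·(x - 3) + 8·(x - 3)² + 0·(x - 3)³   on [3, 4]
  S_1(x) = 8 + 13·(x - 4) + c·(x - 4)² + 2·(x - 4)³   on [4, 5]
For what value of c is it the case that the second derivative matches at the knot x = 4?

S_0''(x) = 16 + 0·(x - 3), so S_0''(4) = 16. On the right, S_1''(4) = 2c, so c = 8.

8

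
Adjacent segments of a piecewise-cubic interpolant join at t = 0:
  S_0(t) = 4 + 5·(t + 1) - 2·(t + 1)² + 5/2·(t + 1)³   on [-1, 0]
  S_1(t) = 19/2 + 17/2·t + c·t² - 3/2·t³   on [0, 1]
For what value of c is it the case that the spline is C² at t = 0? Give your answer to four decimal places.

S_0''(t) = -4 + 15·(t + 1), so S_0''(0) = 11. On the right, S_1''(0) = 2c, so c = 11/2.

5.5000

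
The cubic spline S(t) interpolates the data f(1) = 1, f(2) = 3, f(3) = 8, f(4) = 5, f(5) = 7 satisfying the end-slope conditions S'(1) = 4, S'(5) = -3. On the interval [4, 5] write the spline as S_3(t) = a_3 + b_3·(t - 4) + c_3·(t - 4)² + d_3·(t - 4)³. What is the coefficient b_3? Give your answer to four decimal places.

Write M_i for S''(x_i). With h_i = 1, 1, 1, 1 and divided differences Δ_i = 2, 5, -3, 2, the continuity of S' gives the tridiagonal system
  1·M_0 + 4·M_1 + 1·M_2 = 6(Δ_1 - Δ_0) = 18
  1·M_1 + 4·M_2 + 1·M_3 = 6(Δ_2 - Δ_1) = -48
  1·M_2 + 4·M_3 + 1·M_4 = 6(Δ_3 - Δ_2) = 30
Clamped end conditions give two more equations: 2h_0·M_0 + h_0·M_1 = 6(Δ_0 - S'(1)) = -12 and h_3·M_3 + 2h_3·M_4 = 6(S'(5) - Δ_3) = -30.
Solving the tridiagonal system: M_0 = -49/4, M_1 = 25/2, M_2 = -79/4, M_3 = 37/2, M_4 = -97/4.
On [4, 5], with S_3(t) = a_3 + b_3·(t - 4) + c_3·(t - 4)² + d_3·(t - 4)³: c_3 = M_3/2 = 37/4, d_3 = (M_4 - M_3)/(6h_3) = -57/8, b_3 = Δ_3 - h_3(2M_3 + M_4)/6 = -1/8.

-0.1250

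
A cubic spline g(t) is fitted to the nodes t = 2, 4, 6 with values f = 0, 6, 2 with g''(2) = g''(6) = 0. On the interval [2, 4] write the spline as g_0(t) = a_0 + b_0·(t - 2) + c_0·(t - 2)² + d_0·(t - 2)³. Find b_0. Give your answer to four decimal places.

4.2500

Let σ_i = g''(x_i). Step sizes h_i = 2, 2; slopes of the chords Δ_i = (y_(i+1) - y_i)/h_i = 3, -2.
  2·σ_0 + 8·σ_1 + 2·σ_2 = 6(Δ_1 - Δ_0) = -30
Natural end conditions: σ_0 = σ_2 = 0.
Solving the tridiagonal system: σ_0 = 0, σ_1 = -15/4, σ_2 = 0.
On [2, 4], with g_0(t) = a_0 + b_0·(t - 2) + c_0·(t - 2)² + d_0·(t - 2)³: c_0 = σ_0/2 = 0, d_0 = (σ_1 - σ_0)/(6h_0) = -5/16, b_0 = Δ_0 - h_0(2σ_0 + σ_1)/6 = 17/4.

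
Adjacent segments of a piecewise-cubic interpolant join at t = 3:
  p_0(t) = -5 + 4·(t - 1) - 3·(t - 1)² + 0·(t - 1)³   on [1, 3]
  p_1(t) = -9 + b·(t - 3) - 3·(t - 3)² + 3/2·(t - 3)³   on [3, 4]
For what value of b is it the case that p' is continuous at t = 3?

p_0'(t) = 4 - 6·(t - 1) + 0·(t - 1)², so p_0'(3) = -8. On the right, p_1'(3) = b, so b = -8.

-8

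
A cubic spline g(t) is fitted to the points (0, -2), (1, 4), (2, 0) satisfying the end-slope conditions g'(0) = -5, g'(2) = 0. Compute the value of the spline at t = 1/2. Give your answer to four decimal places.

0.0313

Let σ_i = g''(x_i). Step sizes h_i = 1, 1; slopes of the chords Δ_i = (y_(i+1) - y_i)/h_i = 6, -4.
  1·σ_0 + 4·σ_1 + 1·σ_2 = 6(Δ_1 - Δ_0) = -60
Clamped end conditions give two more equations: 2h_0·σ_0 + h_0·σ_1 = 6(Δ_0 - g'(0)) = 66 and h_1·σ_1 + 2h_1·σ_2 = 6(g'(2) - Δ_1) = 24.
Solving the tridiagonal system: σ_0 = 101/2, σ_1 = -35, σ_2 = 59/2.
On [0, 1], g(t) = -2 - 5·t + 101/4·t² - 57/4·t³.
With t = 1/2: g(1/2) = 1/32.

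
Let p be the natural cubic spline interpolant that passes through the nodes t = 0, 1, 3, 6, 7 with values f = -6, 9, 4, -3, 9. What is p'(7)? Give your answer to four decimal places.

13.7631

Put m_i = p'' at the i-th knot. Here h = (1, 2, 3, 1) and Δ = (15, -5/2, -7/3, 12), so the interior equations h_(i-1)·m_(i-1) + 2(h_(i-1)+h_i)·m_i + h_i·m_(i+1) = 6(Δ_i − Δ_(i-1)) read
  1·m_0 + 6·m_1 + 2·m_2 = 6(Δ_1 - Δ_0) = -105
  2·m_1 + 10·m_2 + 3·m_3 = 6(Δ_2 - Δ_1) = 1
  3·m_2 + 8·m_3 + 1·m_4 = 6(Δ_3 - Δ_2) = 86
Natural end conditions: m_0 = m_4 = 0.
Solving the tridiagonal system: m_0 = 0, m_1 = -6955/394, m_2 = 90/197, m_3 = 2084/197, m_4 = 0.
On [6, 7], p'(t) = b_3 + 2c_3·(t - 6) + 3d_3·(t - 6)² with b_3 = Δ_3 - h_3(2m_3 + m_4)/6 = 5008/591, c_3 = m_3/2 = 1042/197, d_3 = (m_4 - m_3)/(6h_3) = -1042/591. So p'(7) = 8134/591.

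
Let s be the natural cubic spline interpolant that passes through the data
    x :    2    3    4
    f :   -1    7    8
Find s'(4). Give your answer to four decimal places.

Let M_i = s''(x_i). Step sizes h_i = 1, 1; slopes of the chords Δ_i = (y_(i+1) - y_i)/h_i = 8, 1.
  1·M_0 + 4·M_1 + 1·M_2 = 6(Δ_1 - Δ_0) = -42
Natural end conditions: M_0 = M_2 = 0.
Hence M_0 = 0, M_1 = -21/2, M_2 = 0.
On [3, 4], s'(x) = b_1 + 2c_1·(x - 3) + 3d_1·(x - 3)² with b_1 = Δ_1 - h_1(2M_1 + M_2)/6 = 9/2, c_1 = M_1/2 = -21/4, d_1 = (M_2 - M_1)/(6h_1) = 7/4. So s'(4) = -3/4.

-0.7500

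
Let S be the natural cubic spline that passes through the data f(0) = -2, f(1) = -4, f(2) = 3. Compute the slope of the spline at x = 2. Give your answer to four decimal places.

Write M_i for S''(x_i). With h_i = 1, 1 and divided differences Δ_i = -2, 7, the continuity of S' gives the tridiagonal system
  1·M_0 + 4·M_1 + 1·M_2 = 6(Δ_1 - Δ_0) = 54
Natural end conditions: M_0 = M_2 = 0.
Hence M_0 = 0, M_1 = 27/2, M_2 = 0.
On [1, 2], S'(x) = b_1 + 2c_1·(x - 1) + 3d_1·(x - 1)² with b_1 = Δ_1 - h_1(2M_1 + M_2)/6 = 5/2, c_1 = M_1/2 = 27/4, d_1 = (M_2 - M_1)/(6h_1) = -9/4. So S'(2) = 37/4.

9.2500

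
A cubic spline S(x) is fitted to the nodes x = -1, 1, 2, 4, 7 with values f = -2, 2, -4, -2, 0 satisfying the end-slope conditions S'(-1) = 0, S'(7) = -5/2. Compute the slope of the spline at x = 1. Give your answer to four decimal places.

With m_i denoting the second derivative at x_i, h_i = 2, 1, 2, 3, and Δ_i = (y_(i+1) − y_i)/h_i = 2, -6, 1, 2/3:
  2·m_0 + 6·m_1 + 1·m_2 = 6(Δ_1 - Δ_0) = -48
  1·m_1 + 6·m_2 + 2·m_3 = 6(Δ_2 - Δ_1) = 42
  2·m_2 + 10·m_3 + 3·m_4 = 6(Δ_3 - Δ_2) = -2
Clamped end conditions give two more equations: 2h_0·m_0 + h_0·m_1 = 6(Δ_0 - S'(-1)) = 12 and h_3·m_3 + 2h_3·m_4 = 6(S'(7) - Δ_3) = -19.
Solving: m_0 = 1413/151, m_1 = -1920/151, m_2 = 1446/151, m_3 = -207/151, m_4 = -1124/453.
On [1, 2], S'(x) = b_1 + 2c_1·(x - 1) + 3d_1·(x - 1)² with b_1 = Δ_1 - h_1(2m_1 + m_2)/6 = -507/151, c_1 = m_1/2 = -960/151, d_1 = (m_2 - m_1)/(6h_1) = 561/151. So S'(1) = -507/151.

-3.3576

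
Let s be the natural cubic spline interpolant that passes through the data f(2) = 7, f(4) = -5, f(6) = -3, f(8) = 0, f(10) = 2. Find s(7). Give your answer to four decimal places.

Let σ_i = s''(x_i). Step sizes h_i = 2, 2, 2, 2; slopes of the chords Δ_i = (y_(i+1) - y_i)/h_i = -6, 1, 3/2, 1.
  2·σ_0 + 8·σ_1 + 2·σ_2 = 6(Δ_1 - Δ_0) = 42
  2·σ_1 + 8·σ_2 + 2·σ_3 = 6(Δ_2 - Δ_1) = 3
  2·σ_2 + 8·σ_3 + 2·σ_4 = 6(Δ_3 - Δ_2) = -3
Natural end conditions: σ_0 = σ_4 = 0.
Solving: σ_0 = 0, σ_1 = 615/112, σ_2 = -27/28, σ_3 = -15/112, σ_4 = 0.
On [6, 8], s(x) = -3 + 35/16·(x - 6) - 27/56·(x - 6)² + 31/448·(x - 6)³.
With (x - 6) = 1: s(7) = -549/448.

-1.2254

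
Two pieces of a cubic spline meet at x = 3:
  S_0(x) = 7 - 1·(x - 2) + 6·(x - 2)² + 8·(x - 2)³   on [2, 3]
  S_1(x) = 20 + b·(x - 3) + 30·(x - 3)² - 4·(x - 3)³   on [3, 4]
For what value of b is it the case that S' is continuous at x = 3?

35

S_0'(x) = -1 + 12·(x - 2) + 24·(x - 2)², so S_0'(3) = 35. On the right, S_1'(3) = b, so b = 35.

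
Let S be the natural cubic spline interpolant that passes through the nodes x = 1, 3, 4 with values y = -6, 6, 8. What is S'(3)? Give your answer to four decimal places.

Let M_i = S''(x_i). Step sizes h_i = 2, 1; slopes of the chords Δ_i = (y_(i+1) - y_i)/h_i = 6, 2.
  2·M_0 + 6·M_1 + 1·M_2 = 6(Δ_1 - Δ_0) = -24
Natural end conditions: M_0 = M_2 = 0.
Solving the tridiagonal system: M_0 = 0, M_1 = -4, M_2 = 0.
On [3, 4], S'(x) = b_1 + 2c_1·(x - 3) + 3d_1·(x - 3)² with b_1 = Δ_1 - h_1(2M_1 + M_2)/6 = 10/3, c_1 = M_1/2 = -2, d_1 = (M_2 - M_1)/(6h_1) = 2/3. So S'(3) = 10/3.

3.3333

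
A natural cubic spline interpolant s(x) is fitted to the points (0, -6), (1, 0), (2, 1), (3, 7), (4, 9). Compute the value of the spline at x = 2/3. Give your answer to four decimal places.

-1.3452

Write σ_i for s''(x_i). With h_i = 1, 1, 1, 1 and divided differences Δ_i = 6, 1, 6, 2, the continuity of s' gives the tridiagonal system
  1·σ_0 + 4·σ_1 + 1·σ_2 = 6(Δ_1 - Δ_0) = -30
  1·σ_1 + 4·σ_2 + 1·σ_3 = 6(Δ_2 - Δ_1) = 30
  1·σ_2 + 4·σ_3 + 1·σ_4 = 6(Δ_3 - Δ_2) = -24
Natural end conditions: σ_0 = σ_4 = 0.
Hence σ_0 = 0, σ_1 = -297/28, σ_2 = 87/7, σ_3 = -255/28, σ_4 = 0.
On [0, 1], s(x) = -6 + 435/56·x + 0·x² - 99/56·x³.
With x = 2/3: s(2/3) = -113/84.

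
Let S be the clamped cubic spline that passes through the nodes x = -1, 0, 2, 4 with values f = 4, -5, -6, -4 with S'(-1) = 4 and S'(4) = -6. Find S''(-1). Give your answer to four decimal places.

Write M_i for S''(x_i). With h_i = 1, 2, 2 and divided differences Δ_i = -9, -1/2, 1, the continuity of S' gives the tridiagonal system
  1·M_0 + 6·M_1 + 2·M_2 = 6(Δ_1 - Δ_0) = 51
  2·M_1 + 8·M_2 + 2·M_3 = 6(Δ_2 - Δ_1) = 9
Clamped end conditions give two more equations: 2h_0·M_0 + h_0·M_1 = 6(Δ_0 - S'(-1)) = -78 and h_2·M_2 + 2h_2·M_3 = 6(S'(4) - Δ_2) = -42.
Hence M_0 = -1087/23, M_1 = 380/23, M_2 = -10/23, M_3 = -473/46.

-47.2609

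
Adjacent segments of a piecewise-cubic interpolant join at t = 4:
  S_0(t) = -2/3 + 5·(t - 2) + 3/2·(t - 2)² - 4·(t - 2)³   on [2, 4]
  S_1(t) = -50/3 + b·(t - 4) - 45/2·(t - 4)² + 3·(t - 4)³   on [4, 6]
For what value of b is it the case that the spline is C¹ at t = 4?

S_0'(t) = 5 + 3·(t - 2) - 12·(t - 2)², so S_0'(4) = -37. On the right, S_1'(4) = b, so b = -37.

-37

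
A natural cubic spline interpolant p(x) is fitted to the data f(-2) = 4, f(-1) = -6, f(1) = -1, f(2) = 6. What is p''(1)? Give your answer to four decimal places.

Write m_i for p''(x_i). With h_i = 1, 2, 1 and divided differences Δ_i = -10, 5/2, 7, the continuity of p' gives the tridiagonal system
  1·m_0 + 6·m_1 + 2·m_2 = 6(Δ_1 - Δ_0) = 75
  2·m_1 + 6·m_2 + 1·m_3 = 6(Δ_2 - Δ_1) = 27
Natural end conditions: m_0 = m_3 = 0.
Solving: m_0 = 0, m_1 = 99/8, m_2 = 3/8, m_3 = 0.

0.3750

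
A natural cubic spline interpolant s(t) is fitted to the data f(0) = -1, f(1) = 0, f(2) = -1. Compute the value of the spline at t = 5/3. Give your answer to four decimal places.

Let M_i = s''(x_i). Step sizes h_i = 1, 1; slopes of the chords Δ_i = (y_(i+1) - y_i)/h_i = 1, -1.
  1·M_0 + 4·M_1 + 1·M_2 = 6(Δ_1 - Δ_0) = -12
Natural end conditions: M_0 = M_2 = 0.
Solving: M_0 = 0, M_1 = -3, M_2 = 0.
On [1, 2], s(t) = 0 + 0·(t - 1) - 3/2·(t - 1)² + 1/2·(t - 1)³.
With (t - 1) = 2/3: s(5/3) = -14/27.

-0.5185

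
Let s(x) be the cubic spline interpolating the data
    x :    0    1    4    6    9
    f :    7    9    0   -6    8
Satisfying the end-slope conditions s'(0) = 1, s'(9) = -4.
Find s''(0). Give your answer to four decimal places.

5.1102

Put σ_i = s'' at the i-th knot. Here h = (1, 3, 2, 3) and Δ = (2, -3, -3, 14/3), so the interior equations h_(i-1)·σ_(i-1) + 2(h_(i-1)+h_i)·σ_i + h_i·σ_(i+1) = 6(Δ_i − Δ_(i-1)) read
  1·σ_0 + 8·σ_1 + 3·σ_2 = 6(Δ_1 - Δ_0) = -30
  3·σ_1 + 10·σ_2 + 2·σ_3 = 6(Δ_2 - Δ_1) = 0
  2·σ_2 + 10·σ_3 + 3·σ_4 = 6(Δ_3 - Δ_2) = 46
Clamped end conditions give two more equations: 2h_0·σ_0 + h_0·σ_1 = 6(Δ_0 - s'(0)) = 6 and h_3·σ_3 + 2h_3·σ_4 = 6(s'(9) - Δ_3) = -52.
Hence σ_0 = 603/118, σ_1 = -249/59, σ_2 = -53/118, σ_3 = 506/59, σ_4 = -2293/177.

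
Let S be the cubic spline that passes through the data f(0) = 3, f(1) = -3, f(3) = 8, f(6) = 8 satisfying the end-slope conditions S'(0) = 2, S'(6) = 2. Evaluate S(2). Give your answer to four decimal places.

Write M_i for S''(x_i). With h_i = 1, 2, 3 and divided differences Δ_i = -6, 11/2, 0, the continuity of S' gives the tridiagonal system
  1·M_0 + 6·M_1 + 2·M_2 = 6(Δ_1 - Δ_0) = 69
  2·M_1 + 10·M_2 + 3·M_3 = 6(Δ_2 - Δ_1) = -33
Clamped end conditions give two more equations: 2h_0·M_0 + h_0·M_1 = 6(Δ_0 - S'(0)) = -48 and h_2·M_2 + 2h_2·M_3 = 6(S'(6) - Δ_2) = 12.
Solving the tridiagonal system: M_0 = -649/19, M_1 = 386/19, M_2 = -178/19, M_3 = 127/19.
On [1, 3], S(x) = -3 - 187/38·(x - 1) + 193/19·(x - 1)² - 47/19·(x - 1)³.
With (x - 1) = 1: S(2) = -9/38.

-0.2368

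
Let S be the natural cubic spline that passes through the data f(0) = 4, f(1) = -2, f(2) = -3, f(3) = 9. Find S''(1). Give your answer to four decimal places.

Put m_i = S'' at the i-th knot. Here h = (1, 1, 1) and Δ = (-6, -1, 12), so the interior equations h_(i-1)·m_(i-1) + 2(h_(i-1)+h_i)·m_i + h_i·m_(i+1) = 6(Δ_i − Δ_(i-1)) read
  1·m_0 + 4·m_1 + 1·m_2 = 6(Δ_1 - Δ_0) = 30
  1·m_1 + 4·m_2 + 1·m_3 = 6(Δ_2 - Δ_1) = 78
Natural end conditions: m_0 = m_3 = 0.
Solving the tridiagonal system: m_0 = 0, m_1 = 14/5, m_2 = 94/5, m_3 = 0.

2.8000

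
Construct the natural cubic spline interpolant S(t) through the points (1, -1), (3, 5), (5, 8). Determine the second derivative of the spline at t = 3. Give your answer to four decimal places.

With m_i denoting the second derivative at x_i, h_i = 2, 2, and Δ_i = (y_(i+1) − y_i)/h_i = 3, 3/2:
  2·m_0 + 8·m_1 + 2·m_2 = 6(Δ_1 - Δ_0) = -9
Natural end conditions: m_0 = m_2 = 0.
Solving: m_0 = 0, m_1 = -9/8, m_2 = 0.

-1.1250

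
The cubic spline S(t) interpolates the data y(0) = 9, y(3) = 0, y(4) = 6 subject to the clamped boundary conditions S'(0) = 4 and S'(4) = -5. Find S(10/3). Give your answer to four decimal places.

Let m_i = S''(x_i). Step sizes h_i = 3, 1; slopes of the chords Δ_i = (y_(i+1) - y_i)/h_i = -3, 6.
  3·m_0 + 8·m_1 + 1·m_2 = 6(Δ_1 - Δ_0) = 54
Clamped end conditions give two more equations: 2h_0·m_0 + h_0·m_1 = 6(Δ_0 - S'(0)) = -42 and h_1·m_1 + 2h_1·m_2 = 6(S'(4) - Δ_1) = -66.
Hence m_0 = -16, m_1 = 18, m_2 = -42.
On [3, 4], S(t) = 0 + 7·(t - 3) + 9·(t - 3)² - 10·(t - 3)³.
With (t - 3) = 1/3: S(10/3) = 80/27.

2.9630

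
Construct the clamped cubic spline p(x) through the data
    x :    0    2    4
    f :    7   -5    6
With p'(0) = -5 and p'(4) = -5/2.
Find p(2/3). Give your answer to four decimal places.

Put σ_i = p'' at the i-th knot. Here h = (2, 2) and Δ = (-6, 11/2), so the interior equations h_(i-1)·σ_(i-1) + 2(h_(i-1)+h_i)·σ_i + h_i·σ_(i+1) = 6(Δ_i − Δ_(i-1)) read
  2·σ_0 + 8·σ_1 + 2·σ_2 = 6(Δ_1 - Δ_0) = 69
Clamped end conditions give two more equations: 2h_0·σ_0 + h_0·σ_1 = 6(Δ_0 - p'(0)) = -6 and h_1·σ_1 + 2h_1·σ_2 = 6(p'(4) - Δ_1) = -48.
Hence σ_0 = -19/2, σ_1 = 16, σ_2 = -20.
On [0, 2], p(x) = 7 - 5·x - 19/4·x² + 17/8·x³.
With x = 2/3: p(2/3) = 59/27.

2.1852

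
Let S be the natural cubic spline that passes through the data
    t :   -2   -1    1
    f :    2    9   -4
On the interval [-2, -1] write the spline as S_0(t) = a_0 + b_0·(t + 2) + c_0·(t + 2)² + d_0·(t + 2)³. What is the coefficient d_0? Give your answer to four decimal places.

-2.2500

Let M_i = S''(x_i). Step sizes h_i = 1, 2; slopes of the chords Δ_i = (y_(i+1) - y_i)/h_i = 7, -13/2.
  1·M_0 + 6·M_1 + 2·M_2 = 6(Δ_1 - Δ_0) = -81
Natural end conditions: M_0 = M_2 = 0.
Hence M_0 = 0, M_1 = -27/2, M_2 = 0.
On [-2, -1], with S_0(t) = a_0 + b_0·(t + 2) + c_0·(t + 2)² + d_0·(t + 2)³: c_0 = M_0/2 = 0, d_0 = (M_1 - M_0)/(6h_0) = -9/4, b_0 = Δ_0 - h_0(2M_0 + M_1)/6 = 37/4.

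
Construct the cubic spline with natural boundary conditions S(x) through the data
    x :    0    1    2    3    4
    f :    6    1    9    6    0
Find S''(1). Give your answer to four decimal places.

25.2857

Write m_i for S''(x_i). With h_i = 1, 1, 1, 1 and divided differences Δ_i = -5, 8, -3, -6, the continuity of S' gives the tridiagonal system
  1·m_0 + 4·m_1 + 1·m_2 = 6(Δ_1 - Δ_0) = 78
  1·m_1 + 4·m_2 + 1·m_3 = 6(Δ_2 - Δ_1) = -66
  1·m_2 + 4·m_3 + 1·m_4 = 6(Δ_3 - Δ_2) = -18
Natural end conditions: m_0 = m_4 = 0.
Solving the tridiagonal system: m_0 = 0, m_1 = 177/7, m_2 = -162/7, m_3 = 9/7, m_4 = 0.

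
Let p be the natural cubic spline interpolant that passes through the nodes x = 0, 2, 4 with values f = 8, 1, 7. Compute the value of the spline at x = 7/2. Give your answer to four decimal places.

4.7383

With σ_i denoting the second derivative at x_i, h_i = 2, 2, and Δ_i = (y_(i+1) − y_i)/h_i = -7/2, 3:
  2·σ_0 + 8·σ_1 + 2·σ_2 = 6(Δ_1 - Δ_0) = 39
Natural end conditions: σ_0 = σ_2 = 0.
Solving: σ_0 = 0, σ_1 = 39/8, σ_2 = 0.
On [2, 4], p(x) = 1 - 1/4·(x - 2) + 39/16·(x - 2)² - 13/32·(x - 2)³.
With (x - 2) = 3/2: p(7/2) = 1213/256.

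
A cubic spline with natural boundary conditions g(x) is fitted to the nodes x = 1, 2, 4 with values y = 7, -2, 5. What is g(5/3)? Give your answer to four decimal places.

0.2284

Put M_i = g'' at the i-th knot. Here h = (1, 2) and Δ = (-9, 7/2), so the interior equations h_(i-1)·M_(i-1) + 2(h_(i-1)+h_i)·M_i + h_i·M_(i+1) = 6(Δ_i − Δ_(i-1)) read
  1·M_0 + 6·M_1 + 2·M_2 = 6(Δ_1 - Δ_0) = 75
Natural end conditions: M_0 = M_2 = 0.
Solving the tridiagonal system: M_0 = 0, M_1 = 25/2, M_2 = 0.
On [1, 2], g(x) = 7 - 133/12·(x - 1) + 0·(x - 1)² + 25/12·(x - 1)³.
With (x - 1) = 2/3: g(5/3) = 37/162.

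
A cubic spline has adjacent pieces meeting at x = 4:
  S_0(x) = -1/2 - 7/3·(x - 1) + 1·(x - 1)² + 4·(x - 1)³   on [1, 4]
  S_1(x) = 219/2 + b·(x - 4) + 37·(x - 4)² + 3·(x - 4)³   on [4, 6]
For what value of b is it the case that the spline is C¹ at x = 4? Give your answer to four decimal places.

111.6667

S_0'(x) = -7/3 + 2·(x - 1) + 12·(x - 1)², so S_0'(4) = 335/3. On the right, S_1'(4) = b, so b = 335/3.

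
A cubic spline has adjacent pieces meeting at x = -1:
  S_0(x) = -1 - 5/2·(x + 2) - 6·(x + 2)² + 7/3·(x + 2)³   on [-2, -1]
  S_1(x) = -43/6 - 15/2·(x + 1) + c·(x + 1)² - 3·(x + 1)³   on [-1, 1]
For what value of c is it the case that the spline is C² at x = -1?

S_0''(x) = -12 + 14·(x + 2), so S_0''(-1) = 2. On the right, S_1''(-1) = 2c, so c = 1.

1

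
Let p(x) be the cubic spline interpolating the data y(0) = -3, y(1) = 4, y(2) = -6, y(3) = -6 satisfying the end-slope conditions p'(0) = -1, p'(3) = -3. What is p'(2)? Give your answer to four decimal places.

Put m_i = p'' at the i-th knot. Here h = (1, 1, 1) and Δ = (7, -10, 0), so the interior equations h_(i-1)·m_(i-1) + 2(h_(i-1)+h_i)·m_i + h_i·m_(i+1) = 6(Δ_i − Δ_(i-1)) read
  1·m_0 + 4·m_1 + 1·m_2 = 6(Δ_1 - Δ_0) = -102
  1·m_1 + 4·m_2 + 1·m_3 = 6(Δ_2 - Δ_1) = 60
Clamped end conditions give two more equations: 2h_0·m_0 + h_0·m_1 = 6(Δ_0 - p'(0)) = 48 and h_2·m_2 + 2h_2·m_3 = 6(p'(3) - Δ_2) = -18.
Hence m_0 = 140/3, m_1 = -136/3, m_2 = 98/3, m_3 = -76/3.
On [2, 3], p'(x) = b_2 + 2c_2·(x - 2) + 3d_2·(x - 2)² with b_2 = Δ_2 - h_2(2m_2 + m_3)/6 = -20/3, c_2 = m_2/2 = 49/3, d_2 = (m_3 - m_2)/(6h_2) = -29/3. So p'(2) = -20/3.

-6.6667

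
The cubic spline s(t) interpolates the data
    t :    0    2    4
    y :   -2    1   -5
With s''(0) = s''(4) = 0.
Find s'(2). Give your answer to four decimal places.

Write m_i for s''(x_i). With h_i = 2, 2 and divided differences Δ_i = 3/2, -3, the continuity of s' gives the tridiagonal system
  2·m_0 + 8·m_1 + 2·m_2 = 6(Δ_1 - Δ_0) = -27
Natural end conditions: m_0 = m_2 = 0.
Forward elimination and back-substitution give m_0 = 0, m_1 = -27/8, m_2 = 0.
On [2, 4], s'(t) = b_1 + 2c_1·(t - 2) + 3d_1·(t - 2)² with b_1 = Δ_1 - h_1(2m_1 + m_2)/6 = -3/4, c_1 = m_1/2 = -27/16, d_1 = (m_2 - m_1)/(6h_1) = 9/32. So s'(2) = -3/4.

-0.7500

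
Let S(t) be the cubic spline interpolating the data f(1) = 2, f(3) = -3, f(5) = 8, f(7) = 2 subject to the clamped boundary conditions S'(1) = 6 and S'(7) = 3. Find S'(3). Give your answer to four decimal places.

0.5000

Let σ_i = S''(x_i). Step sizes h_i = 2, 2, 2; slopes of the chords Δ_i = (y_(i+1) - y_i)/h_i = -5/2, 11/2, -3.
  2·σ_0 + 8·σ_1 + 2·σ_2 = 6(Δ_1 - Δ_0) = 48
  2·σ_1 + 8·σ_2 + 2·σ_3 = 6(Δ_2 - Δ_1) = -51
Clamped end conditions give two more equations: 2h_0·σ_0 + h_0·σ_1 = 6(Δ_0 - S'(1)) = -51 and h_2·σ_2 + 2h_2·σ_3 = 6(S'(7) - Δ_2) = 36.
Solving: σ_0 = -20, σ_1 = 29/2, σ_2 = -14, σ_3 = 16.
On [3, 5], S'(t) = b_1 + 2c_1·(t - 3) + 3d_1·(t - 3)² with b_1 = Δ_1 - h_1(2σ_1 + σ_2)/6 = 1/2, c_1 = σ_1/2 = 29/4, d_1 = (σ_2 - σ_1)/(6h_1) = -19/8. So S'(3) = 1/2.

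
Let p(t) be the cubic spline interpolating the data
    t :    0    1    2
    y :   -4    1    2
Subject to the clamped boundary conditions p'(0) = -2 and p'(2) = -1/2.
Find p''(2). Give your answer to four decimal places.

With M_i denoting the second derivative at x_i, h_i = 1, 1, and Δ_i = (y_(i+1) − y_i)/h_i = 5, 1:
  1·M_0 + 4·M_1 + 1·M_2 = 6(Δ_1 - Δ_0) = -24
Clamped end conditions give two more equations: 2h_0·M_0 + h_0·M_1 = 6(Δ_0 - p'(0)) = 42 and h_1·M_1 + 2h_1·M_2 = 6(p'(2) - Δ_1) = -9.
Hence M_0 = 111/4, M_1 = -27/2, M_2 = 9/4.

2.2500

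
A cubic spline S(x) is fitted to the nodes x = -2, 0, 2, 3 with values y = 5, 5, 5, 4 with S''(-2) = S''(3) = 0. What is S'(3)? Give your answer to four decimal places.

With M_i denoting the second derivative at x_i, h_i = 2, 2, 1, and Δ_i = (y_(i+1) − y_i)/h_i = 0, 0, -1:
  2·M_0 + 8·M_1 + 2·M_2 = 6(Δ_1 - Δ_0) = 0
  2·M_1 + 6·M_2 + 1·M_3 = 6(Δ_2 - Δ_1) = -6
Natural end conditions: M_0 = M_3 = 0.
Hence M_0 = 0, M_1 = 3/11, M_2 = -12/11, M_3 = 0.
On [2, 3], S'(x) = b_2 + 2c_2·(x - 2) + 3d_2·(x - 2)² with b_2 = Δ_2 - h_2(2M_2 + M_3)/6 = -7/11, c_2 = M_2/2 = -6/11, d_2 = (M_3 - M_2)/(6h_2) = 2/11. So S'(3) = -13/11.

-1.1818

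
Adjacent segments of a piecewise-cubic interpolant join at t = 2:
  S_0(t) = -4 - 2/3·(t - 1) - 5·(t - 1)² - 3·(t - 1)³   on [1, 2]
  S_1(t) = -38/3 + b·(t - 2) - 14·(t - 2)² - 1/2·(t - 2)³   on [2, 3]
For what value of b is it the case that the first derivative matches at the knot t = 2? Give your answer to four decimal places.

S_0'(t) = -2/3 - 10·(t - 1) - 9·(t - 1)², so S_0'(2) = -59/3. On the right, S_1'(2) = b, so b = -59/3.

-19.6667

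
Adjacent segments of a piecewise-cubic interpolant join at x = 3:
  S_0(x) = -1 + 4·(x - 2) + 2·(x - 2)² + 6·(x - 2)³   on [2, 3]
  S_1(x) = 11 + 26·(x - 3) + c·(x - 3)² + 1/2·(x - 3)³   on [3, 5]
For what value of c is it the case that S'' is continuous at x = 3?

20

S_0''(x) = 4 + 36·(x - 2), so S_0''(3) = 40. On the right, S_1''(3) = 2c, so c = 20.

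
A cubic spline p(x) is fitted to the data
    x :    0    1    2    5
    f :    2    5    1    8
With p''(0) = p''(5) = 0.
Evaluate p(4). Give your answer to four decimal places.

With m_i denoting the second derivative at x_i, h_i = 1, 1, 3, and Δ_i = (y_(i+1) − y_i)/h_i = 3, -4, 7/3:
  1·m_0 + 4·m_1 + 1·m_2 = 6(Δ_1 - Δ_0) = -42
  1·m_1 + 8·m_2 + 3·m_3 = 6(Δ_2 - Δ_1) = 38
Natural end conditions: m_0 = m_3 = 0.
Solving: m_0 = 0, m_1 = -374/31, m_2 = 194/31, m_3 = 0.
On [2, 5], p(x) = 1 - 365/93·(x - 2) + 97/31·(x - 2)² - 97/279·(x - 2)³.
With (x - 2) = 2: p(4) = 805/279.

2.8853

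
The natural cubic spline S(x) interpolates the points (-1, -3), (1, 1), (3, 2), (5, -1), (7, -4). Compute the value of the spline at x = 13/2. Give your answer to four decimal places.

Write m_i for S''(x_i). With h_i = 2, 2, 2, 2 and divided differences Δ_i = 2, 1/2, -3/2, -3/2, the continuity of S' gives the tridiagonal system
  2·m_0 + 8·m_1 + 2·m_2 = 6(Δ_1 - Δ_0) = -9
  2·m_1 + 8·m_2 + 2·m_3 = 6(Δ_2 - Δ_1) = -12
  2·m_2 + 8·m_3 + 2·m_4 = 6(Δ_3 - Δ_2) = 0
Natural end conditions: m_0 = m_4 = 0.
Forward elimination and back-substitution give m_0 = 0, m_1 = -87/112, m_2 = -39/28, m_3 = 39/112, m_4 = 0.
On [5, 7], S(x) = -1 - 97/56·(x - 5) + 39/224·(x - 5)² - 13/448·(x - 5)³.
With (x - 5) = 3/2: S(13/2) = -11843/3584.

-3.3044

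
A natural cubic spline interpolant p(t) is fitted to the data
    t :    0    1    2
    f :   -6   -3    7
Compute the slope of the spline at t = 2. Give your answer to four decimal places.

Write M_i for p''(x_i). With h_i = 1, 1 and divided differences Δ_i = 3, 10, the continuity of p' gives the tridiagonal system
  1·M_0 + 4·M_1 + 1·M_2 = 6(Δ_1 - Δ_0) = 42
Natural end conditions: M_0 = M_2 = 0.
Solving: M_0 = 0, M_1 = 21/2, M_2 = 0.
On [1, 2], p'(t) = b_1 + 2c_1·(t - 1) + 3d_1·(t - 1)² with b_1 = Δ_1 - h_1(2M_1 + M_2)/6 = 13/2, c_1 = M_1/2 = 21/4, d_1 = (M_2 - M_1)/(6h_1) = -7/4. So p'(2) = 47/4.

11.7500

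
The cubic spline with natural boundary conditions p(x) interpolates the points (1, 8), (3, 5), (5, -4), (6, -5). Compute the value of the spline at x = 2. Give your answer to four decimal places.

Put M_i = p'' at the i-th knot. Here h = (2, 2, 1) and Δ = (-3/2, -9/2, -1), so the interior equations h_(i-1)·M_(i-1) + 2(h_(i-1)+h_i)·M_i + h_i·M_(i+1) = 6(Δ_i − Δ_(i-1)) read
  2·M_0 + 8·M_1 + 2·M_2 = 6(Δ_1 - Δ_0) = -18
  2·M_1 + 6·M_2 + 1·M_3 = 6(Δ_2 - Δ_1) = 21
Natural end conditions: M_0 = M_3 = 0.
Solving the tridiagonal system: M_0 = 0, M_1 = -75/22, M_2 = 51/11, M_3 = 0.
On [1, 3], p(x) = 8 - 4/11·(x - 1) + 0·(x - 1)² - 25/88·(x - 1)³.
With (x - 1) = 1: p(2) = 647/88.

7.3523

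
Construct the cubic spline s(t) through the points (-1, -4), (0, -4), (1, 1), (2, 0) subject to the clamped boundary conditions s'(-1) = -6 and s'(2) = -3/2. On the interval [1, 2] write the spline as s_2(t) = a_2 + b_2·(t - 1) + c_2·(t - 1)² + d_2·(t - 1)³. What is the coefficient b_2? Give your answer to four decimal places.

2.2000

Let M_i = s''(x_i). Step sizes h_i = 1, 1, 1; slopes of the chords Δ_i = (y_(i+1) - y_i)/h_i = 0, 5, -1.
  1·M_0 + 4·M_1 + 1·M_2 = 6(Δ_1 - Δ_0) = 30
  1·M_1 + 4·M_2 + 1·M_3 = 6(Δ_2 - Δ_1) = -36
Clamped end conditions give two more equations: 2h_0·M_0 + h_0·M_1 = 6(Δ_0 - s'(-1)) = 36 and h_2·M_2 + 2h_2·M_3 = 6(s'(2) - Δ_2) = -3.
Forward elimination and back-substitution give M_0 = 73/5, M_1 = 34/5, M_2 = -59/5, M_3 = 22/5.
On [1, 2], with s_2(t) = a_2 + b_2·(t - 1) + c_2·(t - 1)² + d_2·(t - 1)³: c_2 = M_2/2 = -59/10, d_2 = (M_3 - M_2)/(6h_2) = 27/10, b_2 = Δ_2 - h_2(2M_2 + M_3)/6 = 11/5.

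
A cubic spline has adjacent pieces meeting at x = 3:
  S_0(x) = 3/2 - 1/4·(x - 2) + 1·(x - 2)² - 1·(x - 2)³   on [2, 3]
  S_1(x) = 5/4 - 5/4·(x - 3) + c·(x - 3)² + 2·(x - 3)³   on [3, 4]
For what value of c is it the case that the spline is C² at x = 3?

-2

S_0''(x) = 2 - 6·(x - 2), so S_0''(3) = -4. On the right, S_1''(3) = 2c, so c = -2.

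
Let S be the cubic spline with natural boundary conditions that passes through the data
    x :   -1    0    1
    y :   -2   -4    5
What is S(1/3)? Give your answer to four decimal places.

-2.0185

With M_i denoting the second derivative at x_i, h_i = 1, 1, and Δ_i = (y_(i+1) − y_i)/h_i = -2, 9:
  1·M_0 + 4·M_1 + 1·M_2 = 6(Δ_1 - Δ_0) = 66
Natural end conditions: M_0 = M_2 = 0.
Solving the tridiagonal system: M_0 = 0, M_1 = 33/2, M_2 = 0.
On [0, 1], S(x) = -4 + 7/2·x + 33/4·x² - 11/4·x³.
With x = 1/3: S(1/3) = -109/54.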